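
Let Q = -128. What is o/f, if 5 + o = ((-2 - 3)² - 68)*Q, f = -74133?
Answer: -611/8237 ≈ -0.074178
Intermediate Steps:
o = 5499 (o = -5 + ((-2 - 3)² - 68)*(-128) = -5 + ((-5)² - 68)*(-128) = -5 + (25 - 68)*(-128) = -5 - 43*(-128) = -5 + 5504 = 5499)
o/f = 5499/(-74133) = 5499*(-1/74133) = -611/8237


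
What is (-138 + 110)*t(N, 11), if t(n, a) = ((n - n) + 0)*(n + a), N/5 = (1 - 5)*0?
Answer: 0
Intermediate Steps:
N = 0 (N = 5*((1 - 5)*0) = 5*(-4*0) = 5*0 = 0)
t(n, a) = 0 (t(n, a) = (0 + 0)*(a + n) = 0*(a + n) = 0)
(-138 + 110)*t(N, 11) = (-138 + 110)*0 = -28*0 = 0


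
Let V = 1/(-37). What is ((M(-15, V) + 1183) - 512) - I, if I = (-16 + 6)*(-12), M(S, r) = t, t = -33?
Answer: 518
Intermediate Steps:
V = -1/37 ≈ -0.027027
M(S, r) = -33
I = 120 (I = -10*(-12) = 120)
((M(-15, V) + 1183) - 512) - I = ((-33 + 1183) - 512) - 1*120 = (1150 - 512) - 120 = 638 - 120 = 518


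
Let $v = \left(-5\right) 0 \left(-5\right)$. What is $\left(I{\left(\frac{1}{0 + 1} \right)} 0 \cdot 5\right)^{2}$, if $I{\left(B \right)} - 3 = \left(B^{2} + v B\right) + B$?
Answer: $0$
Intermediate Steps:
$v = 0$ ($v = 0 \left(-5\right) = 0$)
$I{\left(B \right)} = 3 + B + B^{2}$ ($I{\left(B \right)} = 3 + \left(\left(B^{2} + 0 B\right) + B\right) = 3 + \left(\left(B^{2} + 0\right) + B\right) = 3 + \left(B^{2} + B\right) = 3 + \left(B + B^{2}\right) = 3 + B + B^{2}$)
$\left(I{\left(\frac{1}{0 + 1} \right)} 0 \cdot 5\right)^{2} = \left(\left(3 + \frac{1}{0 + 1} + \left(\frac{1}{0 + 1}\right)^{2}\right) 0 \cdot 5\right)^{2} = \left(\left(3 + 1^{-1} + \left(1^{-1}\right)^{2}\right) 0 \cdot 5\right)^{2} = \left(\left(3 + 1 + 1^{2}\right) 0 \cdot 5\right)^{2} = \left(\left(3 + 1 + 1\right) 0 \cdot 5\right)^{2} = \left(5 \cdot 0 \cdot 5\right)^{2} = \left(0 \cdot 5\right)^{2} = 0^{2} = 0$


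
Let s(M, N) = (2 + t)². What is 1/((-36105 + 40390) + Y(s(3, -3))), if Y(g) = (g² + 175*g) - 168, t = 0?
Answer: 1/4833 ≈ 0.00020691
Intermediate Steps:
s(M, N) = 4 (s(M, N) = (2 + 0)² = 2² = 4)
Y(g) = -168 + g² + 175*g
1/((-36105 + 40390) + Y(s(3, -3))) = 1/((-36105 + 40390) + (-168 + 4² + 175*4)) = 1/(4285 + (-168 + 16 + 700)) = 1/(4285 + 548) = 1/4833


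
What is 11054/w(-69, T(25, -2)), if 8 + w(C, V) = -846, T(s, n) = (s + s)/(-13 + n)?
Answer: -5527/427 ≈ -12.944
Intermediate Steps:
T(s, n) = 2*s/(-13 + n) (T(s, n) = (2*s)/(-13 + n) = 2*s/(-13 + n))
w(C, V) = -854 (w(C, V) = -8 - 846 = -854)
11054/w(-69, T(25, -2)) = 11054/(-854) = 11054*(-1/854) = -5527/427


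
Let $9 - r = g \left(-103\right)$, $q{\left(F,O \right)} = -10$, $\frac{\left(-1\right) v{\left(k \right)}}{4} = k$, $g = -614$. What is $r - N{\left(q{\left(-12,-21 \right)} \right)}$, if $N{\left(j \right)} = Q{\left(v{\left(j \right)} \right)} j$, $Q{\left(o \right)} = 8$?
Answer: $-63153$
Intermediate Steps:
$v{\left(k \right)} = - 4 k$
$r = -63233$ ($r = 9 - \left(-614\right) \left(-103\right) = 9 - 63242 = -63233$)
$N{\left(j \right)} = 8 j$
$r - N{\left(q{\left(-12,-21 \right)} \right)} = -63233 - 8 \left(-10\right) = -63233 - -80 = -63233 + 80 = -63153$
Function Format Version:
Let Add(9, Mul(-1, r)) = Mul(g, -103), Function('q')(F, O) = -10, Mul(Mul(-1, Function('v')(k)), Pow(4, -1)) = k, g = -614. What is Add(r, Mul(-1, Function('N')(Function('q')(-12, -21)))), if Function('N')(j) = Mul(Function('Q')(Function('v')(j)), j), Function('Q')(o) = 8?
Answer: -63153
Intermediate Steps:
Function('v')(k) = Mul(-4, k)
r = -63233 (r = Add(9, Mul(-1, Mul(-614, -103))) = Add(9, Mul(-1, 63242)) = Add(9, -63242) = -63233)
Function('N')(j) = Mul(8, j)
Add(r, Mul(-1, Function('N')(Function('q')(-12, -21)))) = Add(-63233, Mul(-1, Mul(8, -10))) = Add(-63233, Mul(-1, -80)) = Add(-63233, 80) = -63153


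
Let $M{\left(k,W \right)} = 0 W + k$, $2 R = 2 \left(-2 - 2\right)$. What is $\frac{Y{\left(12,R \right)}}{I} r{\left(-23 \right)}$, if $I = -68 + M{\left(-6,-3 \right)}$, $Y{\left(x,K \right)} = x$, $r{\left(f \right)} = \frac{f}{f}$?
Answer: $- \frac{6}{37} \approx -0.16216$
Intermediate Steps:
$R = -4$ ($R = \frac{2 \left(-2 - 2\right)}{2} = \frac{2 \left(-4\right)}{2} = \frac{1}{2} \left(-8\right) = -4$)
$M{\left(k,W \right)} = k$ ($M{\left(k,W \right)} = 0 + k = k$)
$r{\left(f \right)} = 1$
$I = -74$ ($I = -68 - 6 = -74$)
$\frac{Y{\left(12,R \right)}}{I} r{\left(-23 \right)} = \frac{12}{-74} \cdot 1 = 12 \left(- \frac{1}{74}\right) 1 = \left(- \frac{6}{37}\right) 1 = - \frac{6}{37}$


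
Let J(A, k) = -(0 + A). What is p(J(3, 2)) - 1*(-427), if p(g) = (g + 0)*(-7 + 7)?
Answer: 427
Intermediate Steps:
J(A, k) = -A
p(g) = 0 (p(g) = g*0 = 0)
p(J(3, 2)) - 1*(-427) = 0 - 1*(-427) = 0 + 427 = 427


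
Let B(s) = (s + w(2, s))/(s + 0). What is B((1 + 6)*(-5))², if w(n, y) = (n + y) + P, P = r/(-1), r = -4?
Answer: 4096/1225 ≈ 3.3437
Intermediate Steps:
P = 4 (P = -4/(-1) = -4*(-1) = 4)
w(n, y) = 4 + n + y (w(n, y) = (n + y) + 4 = 4 + n + y)
B(s) = (6 + 2*s)/s (B(s) = (s + (4 + 2 + s))/(s + 0) = (s + (6 + s))/s = (6 + 2*s)/s)
B((1 + 6)*(-5))² = (2 + 6/(((1 + 6)*(-5))))² = (2 + 6/((7*(-5))))² = (2 + 6/(-35))² = (2 + 6*(-1/35))² = (2 - 6/35)² = (64/35)² = 4096/1225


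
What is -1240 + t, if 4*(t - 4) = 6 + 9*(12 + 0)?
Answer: -2415/2 ≈ -1207.5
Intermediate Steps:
t = 65/2 (t = 4 + (6 + 9*(12 + 0))/4 = 4 + (6 + 9*12)/4 = 4 + (6 + 108)/4 = 4 + (¼)*114 = 4 + 57/2 = 65/2 ≈ 32.500)
-1240 + t = -1240 + 65/2 = -2415/2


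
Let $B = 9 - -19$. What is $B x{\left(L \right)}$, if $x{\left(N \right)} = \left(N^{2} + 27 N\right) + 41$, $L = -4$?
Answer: $-1428$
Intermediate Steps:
$x{\left(N \right)} = 41 + N^{2} + 27 N$
$B = 28$ ($B = 9 + 19 = 28$)
$B x{\left(L \right)} = 28 \left(41 + \left(-4\right)^{2} + 27 \left(-4\right)\right) = 28 \left(41 + 16 - 108\right) = 28 \left(-51\right) = -1428$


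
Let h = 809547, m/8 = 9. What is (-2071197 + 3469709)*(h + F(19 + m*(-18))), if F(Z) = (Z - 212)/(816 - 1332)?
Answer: 146049314630348/129 ≈ 1.1322e+12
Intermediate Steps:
m = 72 (m = 8*9 = 72)
F(Z) = 53/129 - Z/516 (F(Z) = (-212 + Z)/(-516) = -(-212 + Z)/516 = 53/129 - Z/516)
(-2071197 + 3469709)*(h + F(19 + m*(-18))) = (-2071197 + 3469709)*(809547 + (53/129 - (19 + 72*(-18))/516)) = 1398512*(809547 + (53/129 - (19 - 1296)/516)) = 1398512*(809547 + (53/129 - 1/516*(-1277))) = 1398512*(809547 + (53/129 + 1277/516)) = 1398512*(809547 + 1489/516) = 1398512*(417727741/516) = 146049314630348/129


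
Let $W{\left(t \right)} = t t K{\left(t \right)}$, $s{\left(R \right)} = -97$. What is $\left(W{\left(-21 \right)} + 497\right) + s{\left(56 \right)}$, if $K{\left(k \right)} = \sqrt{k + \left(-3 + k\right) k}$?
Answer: $400 + 441 \sqrt{483} \approx 10092.0$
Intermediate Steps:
$K{\left(k \right)} = \sqrt{k + k \left(-3 + k\right)}$
$W{\left(t \right)} = t^{2} \sqrt{t \left(-2 + t\right)}$ ($W{\left(t \right)} = t t \sqrt{t \left(-2 + t\right)} = t^{2} \sqrt{t \left(-2 + t\right)}$)
$\left(W{\left(-21 \right)} + 497\right) + s{\left(56 \right)} = \left(\left(-21\right)^{2} \sqrt{- 21 \left(-2 - 21\right)} + 497\right) - 97 = \left(441 \sqrt{\left(-21\right) \left(-23\right)} + 497\right) - 97 = \left(441 \sqrt{483} + 497\right) - 97 = \left(497 + 441 \sqrt{483}\right) - 97 = 400 + 441 \sqrt{483}$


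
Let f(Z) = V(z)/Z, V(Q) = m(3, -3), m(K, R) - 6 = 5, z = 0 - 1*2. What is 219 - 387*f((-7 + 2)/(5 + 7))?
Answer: 52179/5 ≈ 10436.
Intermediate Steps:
z = -2 (z = 0 - 2 = -2)
m(K, R) = 11 (m(K, R) = 6 + 5 = 11)
V(Q) = 11
f(Z) = 11/Z
219 - 387*f((-7 + 2)/(5 + 7)) = 219 - 4257/((-7 + 2)/(5 + 7)) = 219 - 4257/((-5/12)) = 219 - 4257/((-5*1/12)) = 219 - 4257/(-5/12) = 219 - 4257*(-12)/5 = 219 - 387*(-132/5) = 219 + 51084/5 = 52179/5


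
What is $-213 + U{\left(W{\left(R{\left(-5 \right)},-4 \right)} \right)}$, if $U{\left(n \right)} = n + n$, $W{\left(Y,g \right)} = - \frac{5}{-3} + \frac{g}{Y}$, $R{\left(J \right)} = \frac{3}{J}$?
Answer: $- \frac{589}{3} \approx -196.33$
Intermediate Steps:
$W{\left(Y,g \right)} = \frac{5}{3} + \frac{g}{Y}$ ($W{\left(Y,g \right)} = \left(-5\right) \left(- \frac{1}{3}\right) + \frac{g}{Y} = \frac{5}{3} + \frac{g}{Y}$)
$U{\left(n \right)} = 2 n$
$-213 + U{\left(W{\left(R{\left(-5 \right)},-4 \right)} \right)} = -213 + 2 \left(\frac{5}{3} - \frac{4}{3 \frac{1}{-5}}\right) = -213 + 2 \left(\frac{5}{3} - \frac{4}{3 \left(- \frac{1}{5}\right)}\right) = -213 + 2 \left(\frac{5}{3} - \frac{4}{- \frac{3}{5}}\right) = -213 + 2 \left(\frac{5}{3} - - \frac{20}{3}\right) = -213 + 2 \left(\frac{5}{3} + \frac{20}{3}\right) = -213 + 2 \cdot \frac{25}{3} = -213 + \frac{50}{3} = - \frac{589}{3}$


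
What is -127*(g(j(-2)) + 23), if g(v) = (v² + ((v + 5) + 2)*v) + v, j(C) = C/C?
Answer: -4191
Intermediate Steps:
j(C) = 1
g(v) = v + v² + v*(7 + v) (g(v) = (v² + ((5 + v) + 2)*v) + v = (v² + (7 + v)*v) + v = (v² + v*(7 + v)) + v = v + v² + v*(7 + v))
-127*(g(j(-2)) + 23) = -127*(2*1*(4 + 1) + 23) = -127*(2*1*5 + 23) = -127*(10 + 23) = -127*33 = -4191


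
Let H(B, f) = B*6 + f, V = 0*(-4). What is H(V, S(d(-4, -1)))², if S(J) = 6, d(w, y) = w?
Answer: 36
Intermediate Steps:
V = 0
H(B, f) = f + 6*B (H(B, f) = 6*B + f = f + 6*B)
H(V, S(d(-4, -1)))² = (6 + 6*0)² = (6 + 0)² = 6² = 36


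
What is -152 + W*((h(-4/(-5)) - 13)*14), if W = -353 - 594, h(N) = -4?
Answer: 225234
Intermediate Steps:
W = -947
-152 + W*((h(-4/(-5)) - 13)*14) = -152 - 947*(-4 - 13)*14 = -152 - (-16099)*14 = -152 - 947*(-238) = -152 + 225386 = 225234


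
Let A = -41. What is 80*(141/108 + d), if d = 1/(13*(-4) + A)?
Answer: 28900/279 ≈ 103.58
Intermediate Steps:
d = -1/93 (d = 1/(13*(-4) - 41) = 1/(-52 - 41) = 1/(-93) = -1/93 ≈ -0.010753)
80*(141/108 + d) = 80*(141/108 - 1/93) = 80*(141*(1/108) - 1/93) = 80*(47/36 - 1/93) = 80*(1445/1116) = 28900/279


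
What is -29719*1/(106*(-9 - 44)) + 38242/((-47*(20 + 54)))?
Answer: -55740437/9769702 ≈ -5.7054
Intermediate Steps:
-29719*1/(106*(-9 - 44)) + 38242/((-47*(20 + 54))) = -29719/(106*(-53)) + 38242/((-47*74)) = -29719/(-5618) + 38242/(-3478) = -29719*(-1/5618) + 38242*(-1/3478) = 29719/5618 - 19121/1739 = -55740437/9769702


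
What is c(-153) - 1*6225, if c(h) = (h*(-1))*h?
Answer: -29634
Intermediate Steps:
c(h) = -h² (c(h) = (-h)*h = -h²)
c(-153) - 1*6225 = -1*(-153)² - 1*6225 = -1*23409 - 6225 = -23409 - 6225 = -29634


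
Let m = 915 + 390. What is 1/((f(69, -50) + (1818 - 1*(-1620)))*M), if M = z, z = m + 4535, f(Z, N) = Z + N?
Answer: 1/20188880 ≈ 4.9532e-8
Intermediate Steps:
m = 1305
f(Z, N) = N + Z
z = 5840 (z = 1305 + 4535 = 5840)
M = 5840
1/((f(69, -50) + (1818 - 1*(-1620)))*M) = 1/(((-50 + 69) + (1818 - 1*(-1620)))*5840) = (1/5840)/(19 + (1818 + 1620)) = (1/5840)/(19 + 3438) = (1/5840)/3457 = (1/3457)*(1/5840) = 1/20188880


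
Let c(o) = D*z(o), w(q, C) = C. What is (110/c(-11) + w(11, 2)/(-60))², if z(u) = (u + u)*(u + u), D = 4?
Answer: 961/1742400 ≈ 0.00055154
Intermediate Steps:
z(u) = 4*u² (z(u) = (2*u)*(2*u) = 4*u²)
c(o) = 16*o² (c(o) = 4*(4*o²) = 16*o²)
(110/c(-11) + w(11, 2)/(-60))² = (110/((16*(-11)²)) + 2/(-60))² = (110/((16*121)) + 2*(-1/60))² = (110/1936 - 1/30)² = (110*(1/1936) - 1/30)² = (5/88 - 1/30)² = (31/1320)² = 961/1742400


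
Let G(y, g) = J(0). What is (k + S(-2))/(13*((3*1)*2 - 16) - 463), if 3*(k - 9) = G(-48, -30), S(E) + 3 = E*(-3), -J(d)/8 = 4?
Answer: -4/1779 ≈ -0.0022485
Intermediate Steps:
J(d) = -32 (J(d) = -8*4 = -32)
S(E) = -3 - 3*E (S(E) = -3 + E*(-3) = -3 - 3*E)
G(y, g) = -32
k = -5/3 (k = 9 + (⅓)*(-32) = 9 - 32/3 = -5/3 ≈ -1.6667)
(k + S(-2))/(13*((3*1)*2 - 16) - 463) = (-5/3 + (-3 - 3*(-2)))/(13*((3*1)*2 - 16) - 463) = (-5/3 + (-3 + 6))/(13*(3*2 - 16) - 463) = (-5/3 + 3)/(13*(6 - 16) - 463) = 4/(3*(13*(-10) - 463)) = 4/(3*(-130 - 463)) = (4/3)/(-593) = (4/3)*(-1/593) = -4/1779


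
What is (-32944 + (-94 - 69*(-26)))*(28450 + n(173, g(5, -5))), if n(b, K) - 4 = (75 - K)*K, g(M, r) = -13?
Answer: -853273640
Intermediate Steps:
n(b, K) = 4 + K*(75 - K) (n(b, K) = 4 + (75 - K)*K = 4 + K*(75 - K))
(-32944 + (-94 - 69*(-26)))*(28450 + n(173, g(5, -5))) = (-32944 + (-94 - 69*(-26)))*(28450 + (4 - 1*(-13)**2 + 75*(-13))) = (-32944 + (-94 + 1794))*(28450 + (4 - 1*169 - 975)) = (-32944 + 1700)*(28450 + (4 - 169 - 975)) = -31244*(28450 - 1140) = -31244*27310 = -853273640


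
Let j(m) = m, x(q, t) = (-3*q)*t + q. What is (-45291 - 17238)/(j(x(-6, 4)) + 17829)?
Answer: -20843/5965 ≈ -3.4942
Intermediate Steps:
x(q, t) = q - 3*q*t (x(q, t) = -3*q*t + q = q - 3*q*t)
(-45291 - 17238)/(j(x(-6, 4)) + 17829) = (-45291 - 17238)/(-6*(1 - 3*4) + 17829) = -62529/(-6*(1 - 12) + 17829) = -62529/(-6*(-11) + 17829) = -62529/(66 + 17829) = -62529/17895 = -62529*1/17895 = -20843/5965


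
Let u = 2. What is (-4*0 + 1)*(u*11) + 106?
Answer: 128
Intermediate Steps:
(-4*0 + 1)*(u*11) + 106 = (-4*0 + 1)*(2*11) + 106 = (0 + 1)*22 + 106 = 1*22 + 106 = 22 + 106 = 128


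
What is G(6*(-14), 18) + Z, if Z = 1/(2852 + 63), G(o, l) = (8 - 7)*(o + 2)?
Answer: -239029/2915 ≈ -82.000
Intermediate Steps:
G(o, l) = 2 + o (G(o, l) = 1*(2 + o) = 2 + o)
Z = 1/2915 ≈ 0.00034305
G(6*(-14), 18) + Z = (2 + 6*(-14)) + 1/2915 = (2 - 84) + 1/2915 = -82 + 1/2915 = -239029/2915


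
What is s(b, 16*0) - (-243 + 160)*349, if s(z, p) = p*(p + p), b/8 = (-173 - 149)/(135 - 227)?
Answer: 28967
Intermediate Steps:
b = 28 (b = 8*((-173 - 149)/(135 - 227)) = 8*(-322/(-92)) = 8*(-322*(-1/92)) = 8*(7/2) = 28)
s(z, p) = 2*p**2 (s(z, p) = p*(2*p) = 2*p**2)
s(b, 16*0) - (-243 + 160)*349 = 2*(16*0)**2 - (-243 + 160)*349 = 2*0**2 - (-83)*349 = 2*0 - 1*(-28967) = 0 + 28967 = 28967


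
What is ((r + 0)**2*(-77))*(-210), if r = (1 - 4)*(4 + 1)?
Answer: 3638250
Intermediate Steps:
r = -15 (r = -3*5 = -15)
((r + 0)**2*(-77))*(-210) = ((-15 + 0)**2*(-77))*(-210) = ((-15)**2*(-77))*(-210) = (225*(-77))*(-210) = -17325*(-210) = 3638250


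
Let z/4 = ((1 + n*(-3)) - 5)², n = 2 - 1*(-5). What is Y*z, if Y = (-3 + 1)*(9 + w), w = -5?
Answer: -20000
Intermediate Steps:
n = 7 (n = 2 + 5 = 7)
Y = -8 (Y = (-3 + 1)*(9 - 5) = -2*4 = -8)
z = 2500 (z = 4*((1 + 7*(-3)) - 5)² = 4*((1 - 21) - 5)² = 4*(-20 - 5)² = 4*(-25)² = 4*625 = 2500)
Y*z = -8*2500 = -20000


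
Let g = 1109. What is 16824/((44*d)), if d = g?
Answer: 4206/12199 ≈ 0.34478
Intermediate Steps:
d = 1109
16824/((44*d)) = 16824/((44*1109)) = 16824/48796 = 16824*(1/48796) = 4206/12199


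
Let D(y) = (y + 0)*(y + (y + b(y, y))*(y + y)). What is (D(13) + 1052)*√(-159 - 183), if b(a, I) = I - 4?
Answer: 25971*I*√38 ≈ 1.601e+5*I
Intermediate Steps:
b(a, I) = -4 + I
D(y) = y*(y + 2*y*(-4 + 2*y)) (D(y) = (y + 0)*(y + (y + (-4 + y))*(y + y)) = y*(y + (-4 + 2*y)*(2*y)) = y*(y + 2*y*(-4 + 2*y)))
(D(13) + 1052)*√(-159 - 183) = (13²*(-7 + 4*13) + 1052)*√(-159 - 183) = (169*(-7 + 52) + 1052)*√(-342) = (169*45 + 1052)*(3*I*√38) = (7605 + 1052)*(3*I*√38) = 8657*(3*I*√38) = 25971*I*√38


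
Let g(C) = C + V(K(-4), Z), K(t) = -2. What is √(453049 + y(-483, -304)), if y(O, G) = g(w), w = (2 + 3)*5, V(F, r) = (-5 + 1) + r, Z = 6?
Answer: 2*√113269 ≈ 673.11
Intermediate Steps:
V(F, r) = -4 + r
w = 25 (w = 5*5 = 25)
g(C) = 2 + C (g(C) = C + (-4 + 6) = C + 2 = 2 + C)
y(O, G) = 27 (y(O, G) = 2 + 25 = 27)
√(453049 + y(-483, -304)) = √(453049 + 27) = √453076 = 2*√113269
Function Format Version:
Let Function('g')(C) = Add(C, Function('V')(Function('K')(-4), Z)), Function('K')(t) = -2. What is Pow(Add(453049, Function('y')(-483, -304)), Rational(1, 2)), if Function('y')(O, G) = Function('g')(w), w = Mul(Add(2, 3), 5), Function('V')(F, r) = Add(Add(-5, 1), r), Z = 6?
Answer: Mul(2, Pow(113269, Rational(1, 2))) ≈ 673.11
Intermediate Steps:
Function('V')(F, r) = Add(-4, r)
w = 25 (w = Mul(5, 5) = 25)
Function('g')(C) = Add(2, C) (Function('g')(C) = Add(C, Add(-4, 6)) = Add(C, 2) = Add(2, C))
Function('y')(O, G) = 27 (Function('y')(O, G) = Add(2, 25) = 27)
Pow(Add(453049, Function('y')(-483, -304)), Rational(1, 2)) = Pow(Add(453049, 27), Rational(1, 2)) = Pow(453076, Rational(1, 2)) = Mul(2, Pow(113269, Rational(1, 2)))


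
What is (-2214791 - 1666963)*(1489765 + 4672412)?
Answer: -23920055218458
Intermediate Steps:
(-2214791 - 1666963)*(1489765 + 4672412) = -3881754*6162177 = -23920055218458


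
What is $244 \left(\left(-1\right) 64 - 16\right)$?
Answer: $-19520$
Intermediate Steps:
$244 \left(\left(-1\right) 64 - 16\right) = 244 \left(-64 - 16\right) = 244 \left(-80\right) = -19520$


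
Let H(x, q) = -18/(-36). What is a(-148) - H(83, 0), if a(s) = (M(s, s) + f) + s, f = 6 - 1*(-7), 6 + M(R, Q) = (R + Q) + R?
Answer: -1171/2 ≈ -585.50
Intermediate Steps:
M(R, Q) = -6 + Q + 2*R (M(R, Q) = -6 + ((R + Q) + R) = -6 + ((Q + R) + R) = -6 + (Q + 2*R) = -6 + Q + 2*R)
H(x, q) = 1/2 (H(x, q) = -18*(-1/36) = 1/2)
f = 13 (f = 6 + 7 = 13)
a(s) = 7 + 4*s (a(s) = ((-6 + s + 2*s) + 13) + s = ((-6 + 3*s) + 13) + s = (7 + 3*s) + s = 7 + 4*s)
a(-148) - H(83, 0) = (7 + 4*(-148)) - 1*1/2 = (7 - 592) - 1/2 = -585 - 1/2 = -1171/2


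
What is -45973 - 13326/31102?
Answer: -714932786/15551 ≈ -45973.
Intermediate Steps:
-45973 - 13326/31102 = -45973 - 13326*1/31102 = -45973 - 6663/15551 = -714932786/15551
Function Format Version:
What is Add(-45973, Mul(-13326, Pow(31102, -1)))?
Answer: Rational(-714932786, 15551) ≈ -45973.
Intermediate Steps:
Add(-45973, Mul(-13326, Pow(31102, -1))) = Add(-45973, Mul(-13326, Rational(1, 31102))) = Add(-45973, Rational(-6663, 15551)) = Rational(-714932786, 15551)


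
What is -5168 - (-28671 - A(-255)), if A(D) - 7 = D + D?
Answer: 23000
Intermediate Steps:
A(D) = 7 + 2*D (A(D) = 7 + (D + D) = 7 + 2*D)
-5168 - (-28671 - A(-255)) = -5168 - (-28671 - (7 + 2*(-255))) = -5168 - (-28671 - (7 - 510)) = -5168 - (-28671 - 1*(-503)) = -5168 - (-28671 + 503) = -5168 - 1*(-28168) = -5168 + 28168 = 23000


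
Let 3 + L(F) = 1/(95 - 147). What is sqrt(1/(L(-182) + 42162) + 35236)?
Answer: 24*sqrt(294002491761363)/2192267 ≈ 187.71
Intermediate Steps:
L(F) = -157/52 (L(F) = -3 + 1/(95 - 147) = -3 + 1/(-52) = -3 - 1/52 = -157/52)
sqrt(1/(L(-182) + 42162) + 35236) = sqrt(1/(-157/52 + 42162) + 35236) = sqrt(1/(2192267/52) + 35236) = sqrt(52/2192267 + 35236) = sqrt(77246720064/2192267) = 24*sqrt(294002491761363)/2192267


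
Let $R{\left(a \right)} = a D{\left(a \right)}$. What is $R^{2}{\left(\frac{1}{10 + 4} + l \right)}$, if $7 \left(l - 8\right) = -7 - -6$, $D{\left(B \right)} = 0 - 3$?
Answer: $\frac{110889}{196} \approx 565.76$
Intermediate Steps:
$D{\left(B \right)} = -3$ ($D{\left(B \right)} = 0 - 3 = -3$)
$l = \frac{55}{7}$ ($l = 8 + \frac{-7 - -6}{7} = 8 + \frac{-7 + 6}{7} = 8 + \frac{1}{7} \left(-1\right) = 8 - \frac{1}{7} = \frac{55}{7} \approx 7.8571$)
$R{\left(a \right)} = - 3 a$ ($R{\left(a \right)} = a \left(-3\right) = - 3 a$)
$R^{2}{\left(\frac{1}{10 + 4} + l \right)} = \left(- 3 \left(\frac{1}{10 + 4} + \frac{55}{7}\right)\right)^{2} = \left(- 3 \left(\frac{1}{14} + \frac{55}{7}\right)\right)^{2} = \left(\left(-3\right) \frac{111}{14}\right)^{2} = \left(- \frac{333}{14}\right)^{2} = \frac{110889}{196}$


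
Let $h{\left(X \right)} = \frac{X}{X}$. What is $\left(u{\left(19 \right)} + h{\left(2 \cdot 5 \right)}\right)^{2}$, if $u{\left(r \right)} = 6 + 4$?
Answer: $121$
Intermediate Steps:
$h{\left(X \right)} = 1$
$u{\left(r \right)} = 10$
$\left(u{\left(19 \right)} + h{\left(2 \cdot 5 \right)}\right)^{2} = \left(10 + 1\right)^{2} = 11^{2} = 121$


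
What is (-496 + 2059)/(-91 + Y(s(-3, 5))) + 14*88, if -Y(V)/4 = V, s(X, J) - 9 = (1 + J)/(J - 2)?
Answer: 54919/45 ≈ 1220.4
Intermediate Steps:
s(X, J) = 9 + (1 + J)/(-2 + J) (s(X, J) = 9 + (1 + J)/(J - 2) = 9 + (1 + J)/(-2 + J))
Y(V) = -4*V
(-496 + 2059)/(-91 + Y(s(-3, 5))) + 14*88 = (-496 + 2059)/(-91 - 4*(-17 + 10*5)/(-2 + 5)) + 14*88 = 1563/(-91 - 4*(-17 + 50)/3) + 1232 = 1563/(-91 - 4*33/3) + 1232 = 1563/(-91 - 4*11) + 1232 = 1563/(-91 - 44) + 1232 = 1563/(-135) + 1232 = 1563*(-1/135) + 1232 = -521/45 + 1232 = 54919/45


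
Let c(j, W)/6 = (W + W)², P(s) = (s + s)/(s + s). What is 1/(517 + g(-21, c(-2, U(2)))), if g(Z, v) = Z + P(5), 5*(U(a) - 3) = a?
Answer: 1/497 ≈ 0.0020121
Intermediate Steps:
U(a) = 3 + a/5
P(s) = 1 (P(s) = (2*s)/((2*s)) = (2*s)*(1/(2*s)) = 1)
c(j, W) = 24*W² (c(j, W) = 6*(W + W)² = 6*(2*W)² = 6*(4*W²) = 24*W²)
g(Z, v) = 1 + Z (g(Z, v) = Z + 1 = 1 + Z)
1/(517 + g(-21, c(-2, U(2)))) = 1/(517 + (1 - 21)) = 1/(517 - 20) = 1/497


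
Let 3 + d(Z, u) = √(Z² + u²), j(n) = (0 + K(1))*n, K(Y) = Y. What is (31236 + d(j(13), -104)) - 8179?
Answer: 23054 + 13*√65 ≈ 23159.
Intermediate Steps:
j(n) = n (j(n) = (0 + 1)*n = 1*n = n)
d(Z, u) = -3 + √(Z² + u²)
(31236 + d(j(13), -104)) - 8179 = (31236 + (-3 + √(13² + (-104)²))) - 8179 = (31236 + (-3 + √(169 + 10816))) - 8179 = (31236 + (-3 + √10985)) - 8179 = (31236 + (-3 + 13*√65)) - 8179 = (31233 + 13*√65) - 8179 = 23054 + 13*√65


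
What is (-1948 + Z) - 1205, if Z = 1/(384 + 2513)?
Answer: -9134240/2897 ≈ -3153.0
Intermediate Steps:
Z = 1/2897 ≈ 0.00034518
(-1948 + Z) - 1205 = (-1948 + 1/2897) - 1205 = -5643355/2897 - 1205 = -9134240/2897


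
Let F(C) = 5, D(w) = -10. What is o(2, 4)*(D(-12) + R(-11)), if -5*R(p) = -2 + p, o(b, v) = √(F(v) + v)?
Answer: -111/5 ≈ -22.200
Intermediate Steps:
o(b, v) = √(5 + v)
R(p) = ⅖ - p/5 (R(p) = -(-2 + p)/5 = ⅖ - p/5)
o(2, 4)*(D(-12) + R(-11)) = √(5 + 4)*(-10 + (⅖ - ⅕*(-11))) = √9*(-10 + (⅖ + 11/5)) = 3*(-10 + 13/5) = 3*(-37/5) = -111/5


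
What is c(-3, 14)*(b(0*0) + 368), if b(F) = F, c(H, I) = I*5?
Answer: 25760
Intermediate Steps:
c(H, I) = 5*I
c(-3, 14)*(b(0*0) + 368) = (5*14)*(0*0 + 368) = 70*(0 + 368) = 70*368 = 25760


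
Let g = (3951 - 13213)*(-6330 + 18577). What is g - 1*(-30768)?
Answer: -113400946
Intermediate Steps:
g = -113431714 (g = -9262*12247 = -113431714)
g - 1*(-30768) = -113431714 - 1*(-30768) = -113431714 + 30768 = -113400946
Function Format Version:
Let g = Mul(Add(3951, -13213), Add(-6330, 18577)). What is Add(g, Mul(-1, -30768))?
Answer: -113400946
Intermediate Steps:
g = -113431714 (g = Mul(-9262, 12247) = -113431714)
Add(g, Mul(-1, -30768)) = Add(-113431714, Mul(-1, -30768)) = Add(-113431714, 30768) = -113400946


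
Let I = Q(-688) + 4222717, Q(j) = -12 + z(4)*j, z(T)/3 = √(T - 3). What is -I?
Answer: -4220641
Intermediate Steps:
z(T) = 3*√(-3 + T) (z(T) = 3*√(T - 3) = 3*√(-3 + T))
Q(j) = -12 + 3*j (Q(j) = -12 + (3*√(-3 + 4))*j = -12 + (3*√1)*j = -12 + (3*1)*j = -12 + 3*j)
I = 4220641 (I = (-12 + 3*(-688)) + 4222717 = (-12 - 2064) + 4222717 = -2076 + 4222717 = 4220641)
-I = -1*4220641 = -4220641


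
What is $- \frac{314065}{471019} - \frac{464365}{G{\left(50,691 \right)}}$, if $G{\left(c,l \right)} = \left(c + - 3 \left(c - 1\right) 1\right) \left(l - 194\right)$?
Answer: $\frac{203583978350}{22707354971} \approx 8.9655$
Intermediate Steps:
$G{\left(c,l \right)} = \left(-194 + l\right) \left(3 - 2 c\right)$ ($G{\left(c,l \right)} = \left(c + - 3 \left(-1 + c\right) 1\right) \left(-194 + l\right) = \left(c + \left(3 - 3 c\right) 1\right) \left(-194 + l\right) = \left(c - \left(-3 + 3 c\right)\right) \left(-194 + l\right) = \left(3 - 2 c\right) \left(-194 + l\right) = \left(-194 + l\right) \left(3 - 2 c\right)$)
$- \frac{314065}{471019} - \frac{464365}{G{\left(50,691 \right)}} = - \frac{314065}{471019} - \frac{464365}{-582 + 3 \cdot 691 + 388 \cdot 50 - 100 \cdot 691} = \left(-314065\right) \frac{1}{471019} - \frac{464365}{-582 + 2073 + 19400 - 69100} = - \frac{314065}{471019} - \frac{464365}{-48209} = - \frac{314065}{471019} - - \frac{464365}{48209} = - \frac{314065}{471019} + \frac{464365}{48209} = \frac{203583978350}{22707354971}$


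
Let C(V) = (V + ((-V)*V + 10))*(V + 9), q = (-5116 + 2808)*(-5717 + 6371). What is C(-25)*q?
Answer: -15456583680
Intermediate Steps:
q = -1509432 (q = -2308*654 = -1509432)
C(V) = (9 + V)*(10 + V - V²) (C(V) = (V + (-V² + 10))*(9 + V) = (V + (10 - V²))*(9 + V) = (10 + V - V²)*(9 + V) = (9 + V)*(10 + V - V²))
C(-25)*q = (90 - 1*(-25)³ - 8*(-25)² + 19*(-25))*(-1509432) = (90 - 1*(-15625) - 8*625 - 475)*(-1509432) = (90 + 15625 - 5000 - 475)*(-1509432) = 10240*(-1509432) = -15456583680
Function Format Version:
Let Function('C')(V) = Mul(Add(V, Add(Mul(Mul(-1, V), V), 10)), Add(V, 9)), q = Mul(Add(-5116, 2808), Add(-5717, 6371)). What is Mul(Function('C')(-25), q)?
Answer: -15456583680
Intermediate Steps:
q = -1509432 (q = Mul(-2308, 654) = -1509432)
Function('C')(V) = Mul(Add(9, V), Add(10, V, Mul(-1, Pow(V, 2)))) (Function('C')(V) = Mul(Add(V, Add(Mul(-1, Pow(V, 2)), 10)), Add(9, V)) = Mul(Add(V, Add(10, Mul(-1, Pow(V, 2)))), Add(9, V)) = Mul(Add(10, V, Mul(-1, Pow(V, 2))), Add(9, V)) = Mul(Add(9, V), Add(10, V, Mul(-1, Pow(V, 2)))))
Mul(Function('C')(-25), q) = Mul(Add(90, Mul(-1, Pow(-25, 3)), Mul(-8, Pow(-25, 2)), Mul(19, -25)), -1509432) = Mul(Add(90, Mul(-1, -15625), Mul(-8, 625), -475), -1509432) = Mul(Add(90, 15625, -5000, -475), -1509432) = Mul(10240, -1509432) = -15456583680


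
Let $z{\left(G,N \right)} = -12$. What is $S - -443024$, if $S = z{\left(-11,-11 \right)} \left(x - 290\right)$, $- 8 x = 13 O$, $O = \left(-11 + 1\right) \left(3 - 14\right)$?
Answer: $448649$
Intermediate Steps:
$O = 110$ ($O = \left(-10\right) \left(-11\right) = 110$)
$x = - \frac{715}{4}$ ($x = - \frac{13 \cdot 110}{8} = \left(- \frac{1}{8}\right) 1430 = - \frac{715}{4} \approx -178.75$)
$S = 5625$ ($S = - 12 \left(- \frac{715}{4} - 290\right) = \left(-12\right) \left(- \frac{1875}{4}\right) = 5625$)
$S - -443024 = 5625 - -443024 = 5625 + 443024 = 448649$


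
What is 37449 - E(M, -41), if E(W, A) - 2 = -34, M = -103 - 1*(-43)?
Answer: 37481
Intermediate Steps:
M = -60 (M = -103 + 43 = -60)
E(W, A) = -32 (E(W, A) = 2 - 34 = -32)
37449 - E(M, -41) = 37449 - 1*(-32) = 37449 + 32 = 37481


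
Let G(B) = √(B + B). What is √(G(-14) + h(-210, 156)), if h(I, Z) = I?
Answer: √(-210 + 2*I*√7) ≈ 0.1826 + 14.493*I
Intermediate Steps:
G(B) = √2*√B (G(B) = √(2*B) = √2*√B)
√(G(-14) + h(-210, 156)) = √(√2*√(-14) - 210) = √(√2*(I*√14) - 210) = √(2*I*√7 - 210) = √(-210 + 2*I*√7)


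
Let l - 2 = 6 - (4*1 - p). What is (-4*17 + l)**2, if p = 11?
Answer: 2809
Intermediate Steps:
l = 15 (l = 2 + (6 - (4*1 - 1*11)) = 2 + (6 - (4 - 11)) = 2 + (6 - 1*(-7)) = 2 + (6 + 7) = 2 + 13 = 15)
(-4*17 + l)**2 = (-4*17 + 15)**2 = (-68 + 15)**2 = (-53)**2 = 2809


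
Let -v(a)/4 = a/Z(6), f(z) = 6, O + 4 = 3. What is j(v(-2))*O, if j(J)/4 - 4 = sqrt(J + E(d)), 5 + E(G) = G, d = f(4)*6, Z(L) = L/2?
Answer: -16 - 4*sqrt(303)/3 ≈ -39.209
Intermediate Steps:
O = -1 (O = -4 + 3 = -1)
Z(L) = L/2 (Z(L) = L*(1/2) = L/2)
v(a) = -4*a/3 (v(a) = -4*a/((1/2)*6) = -4*a/3)
d = 36 (d = 6*6 = 36)
E(G) = -5 + G
j(J) = 16 + 4*sqrt(31 + J) (j(J) = 16 + 4*sqrt(J + (-5 + 36)) = 16 + 4*sqrt(J + 31) = 16 + 4*sqrt(31 + J))
j(v(-2))*O = (16 + 4*sqrt(31 - 4/3*(-2)))*(-1) = (16 + 4*sqrt(31 + 8/3))*(-1) = (16 + 4*sqrt(101/3))*(-1) = (16 + 4*(sqrt(303)/3))*(-1) = (16 + 4*sqrt(303)/3)*(-1) = -16 - 4*sqrt(303)/3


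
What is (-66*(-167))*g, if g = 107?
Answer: 1179354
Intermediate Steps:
(-66*(-167))*g = -66*(-167)*107 = 11022*107 = 1179354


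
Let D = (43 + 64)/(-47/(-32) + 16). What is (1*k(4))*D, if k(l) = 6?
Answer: 20544/559 ≈ 36.751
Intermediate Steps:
D = 3424/559 (D = 107/(-47*(-1/32) + 16) = 107/(47/32 + 16) = 107/(559/32) = 107*(32/559) = 3424/559 ≈ 6.1252)
(1*k(4))*D = (1*6)*(3424/559) = 6*(3424/559) = 20544/559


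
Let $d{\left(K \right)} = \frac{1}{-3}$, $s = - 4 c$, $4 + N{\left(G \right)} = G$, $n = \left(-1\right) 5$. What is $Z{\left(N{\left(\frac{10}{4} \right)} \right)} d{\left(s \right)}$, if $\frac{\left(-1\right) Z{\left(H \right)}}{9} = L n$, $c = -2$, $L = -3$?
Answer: $45$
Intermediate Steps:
$n = -5$
$N{\left(G \right)} = -4 + G$
$Z{\left(H \right)} = -135$ ($Z{\left(H \right)} = - 9 \left(\left(-3\right) \left(-5\right)\right) = \left(-9\right) 15 = -135$)
$s = 8$ ($s = \left(-4\right) \left(-2\right) = 8$)
$d{\left(K \right)} = - \frac{1}{3}$
$Z{\left(N{\left(\frac{10}{4} \right)} \right)} d{\left(s \right)} = \left(-135\right) \left(- \frac{1}{3}\right) = 45$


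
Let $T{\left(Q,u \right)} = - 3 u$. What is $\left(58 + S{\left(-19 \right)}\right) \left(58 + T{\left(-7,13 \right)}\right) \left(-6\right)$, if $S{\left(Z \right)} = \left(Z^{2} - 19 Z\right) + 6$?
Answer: $-89604$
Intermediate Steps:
$S{\left(Z \right)} = 6 + Z^{2} - 19 Z$
$\left(58 + S{\left(-19 \right)}\right) \left(58 + T{\left(-7,13 \right)}\right) \left(-6\right) = \left(58 + \left(6 + \left(-19\right)^{2} - -361\right)\right) \left(58 - 39\right) \left(-6\right) = \left(58 + \left(6 + 361 + 361\right)\right) \left(58 - 39\right) \left(-6\right) = \left(58 + 728\right) 19 \left(-6\right) = 786 \cdot 19 \left(-6\right) = 14934 \left(-6\right) = -89604$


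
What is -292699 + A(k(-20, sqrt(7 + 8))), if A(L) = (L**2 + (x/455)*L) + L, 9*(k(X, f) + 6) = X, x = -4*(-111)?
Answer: -10785528799/36855 ≈ -2.9265e+5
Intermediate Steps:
x = 444
k(X, f) = -6 + X/9
A(L) = L**2 + 899*L/455 (A(L) = (L**2 + (444/455)*L) + L = (L**2 + (444*(1/455))*L) + L = (L**2 + 444*L/455) + L = L**2 + 899*L/455)
-292699 + A(k(-20, sqrt(7 + 8))) = -292699 + (-6 + (1/9)*(-20))*(899 + 455*(-6 + (1/9)*(-20)))/455 = -292699 + (-6 - 20/9)*(899 + 455*(-6 - 20/9))/455 = -292699 + (1/455)*(-74/9)*(899 + 455*(-74/9)) = -292699 + (1/455)*(-74/9)*(899 - 33670/9) = -292699 + (1/455)*(-74/9)*(-25579/9) = -292699 + 1892846/36855 = -10785528799/36855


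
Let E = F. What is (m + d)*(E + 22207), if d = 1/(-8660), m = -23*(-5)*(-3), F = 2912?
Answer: -75048061419/8660 ≈ -8.6661e+6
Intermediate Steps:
E = 2912
m = -345 (m = 115*(-3) = -345)
d = -1/8660 ≈ -0.00011547
(m + d)*(E + 22207) = (-345 - 1/8660)*(2912 + 22207) = -2987701/8660*25119 = -75048061419/8660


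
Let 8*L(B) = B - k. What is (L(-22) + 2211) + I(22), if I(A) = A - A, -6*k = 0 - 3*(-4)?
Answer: 4417/2 ≈ 2208.5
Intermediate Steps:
k = -2 (k = -(0 - 3*(-4))/6 = -(0 + 12)/6 = -1/6*12 = -2)
L(B) = 1/4 + B/8 (L(B) = (B - 1*(-2))/8 = (B + 2)/8 = (2 + B)/8 = 1/4 + B/8)
I(A) = 0
(L(-22) + 2211) + I(22) = ((1/4 + (1/8)*(-22)) + 2211) + 0 = ((1/4 - 11/4) + 2211) + 0 = (-5/2 + 2211) + 0 = 4417/2 + 0 = 4417/2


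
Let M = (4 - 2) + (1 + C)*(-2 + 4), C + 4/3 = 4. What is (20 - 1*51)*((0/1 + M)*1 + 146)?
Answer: -14446/3 ≈ -4815.3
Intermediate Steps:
C = 8/3 (C = -4/3 + 4 = 8/3 ≈ 2.6667)
M = 28/3 (M = (4 - 2) + (1 + 8/3)*(-2 + 4) = 2 + (11/3)*2 = 2 + 22/3 = 28/3 ≈ 9.3333)
(20 - 1*51)*((0/1 + M)*1 + 146) = (20 - 1*51)*((0/1 + 28/3)*1 + 146) = (20 - 51)*((0*1 + 28/3)*1 + 146) = -31*((0 + 28/3)*1 + 146) = -31*((28/3)*1 + 146) = -31*(28/3 + 146) = -31*466/3 = -14446/3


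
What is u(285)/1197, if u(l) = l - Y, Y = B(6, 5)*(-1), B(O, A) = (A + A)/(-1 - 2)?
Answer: 845/3591 ≈ 0.23531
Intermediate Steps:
B(O, A) = -2*A/3 (B(O, A) = (2*A)/(-3) = (2*A)*(-⅓) = -2*A/3)
Y = 10/3 (Y = -⅔*5*(-1) = -10/3*(-1) = 10/3 ≈ 3.3333)
u(l) = -10/3 + l (u(l) = l - 1*10/3 = l - 10/3 = -10/3 + l)
u(285)/1197 = (-10/3 + 285)/1197 = (845/3)*(1/1197) = 845/3591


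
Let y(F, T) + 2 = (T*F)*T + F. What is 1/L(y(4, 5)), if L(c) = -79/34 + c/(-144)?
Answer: -408/1237 ≈ -0.32983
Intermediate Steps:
y(F, T) = -2 + F + F*T² (y(F, T) = -2 + ((T*F)*T + F) = -2 + ((F*T)*T + F) = -2 + (F*T² + F) = -2 + (F + F*T²) = -2 + F + F*T²)
L(c) = -79/34 - c/144 (L(c) = -79*1/34 + c*(-1/144) = -79/34 - c/144)
1/L(y(4, 5)) = 1/(-79/34 - (-2 + 4 + 4*5²)/144) = 1/(-79/34 - (-2 + 4 + 4*25)/144) = 1/(-79/34 - (-2 + 4 + 100)/144) = 1/(-79/34 - 1/144*102) = 1/(-79/34 - 17/24) = 1/(-1237/408) = -408/1237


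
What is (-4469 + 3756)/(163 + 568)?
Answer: -713/731 ≈ -0.97538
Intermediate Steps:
(-4469 + 3756)/(163 + 568) = -713/731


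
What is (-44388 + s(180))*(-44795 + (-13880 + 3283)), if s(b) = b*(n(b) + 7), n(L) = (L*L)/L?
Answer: 594245376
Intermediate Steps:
n(L) = L (n(L) = L²/L = L)
s(b) = b*(7 + b) (s(b) = b*(b + 7) = b*(7 + b))
(-44388 + s(180))*(-44795 + (-13880 + 3283)) = (-44388 + 180*(7 + 180))*(-44795 + (-13880 + 3283)) = (-44388 + 180*187)*(-44795 - 10597) = (-44388 + 33660)*(-55392) = -10728*(-55392) = 594245376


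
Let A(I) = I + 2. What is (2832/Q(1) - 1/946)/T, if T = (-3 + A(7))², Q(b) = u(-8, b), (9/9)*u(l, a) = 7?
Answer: 2679065/238392 ≈ 11.238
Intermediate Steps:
A(I) = 2 + I
u(l, a) = 7
Q(b) = 7
T = 36 (T = (-3 + (2 + 7))² = (-3 + 9)² = 6² = 36)
(2832/Q(1) - 1/946)/T = (2832/7 - 1/946)/36 = (2832*(⅐) - 1*1/946)*(1/36) = (2832/7 - 1/946)*(1/36) = (2679065/6622)*(1/36) = 2679065/238392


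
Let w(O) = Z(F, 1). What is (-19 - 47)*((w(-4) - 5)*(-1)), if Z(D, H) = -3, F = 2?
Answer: -528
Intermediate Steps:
w(O) = -3
(-19 - 47)*((w(-4) - 5)*(-1)) = (-19 - 47)*((-3 - 5)*(-1)) = -(-528)*(-1) = -66*8 = -528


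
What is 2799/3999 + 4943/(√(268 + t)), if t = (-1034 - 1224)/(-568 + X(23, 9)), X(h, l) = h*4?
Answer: 933/1333 + 4943*√15449294/64913 ≈ 300.00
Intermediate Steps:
X(h, l) = 4*h
t = 1129/238 (t = (-1034 - 1224)/(-568 + 4*23) = -2258/(-568 + 92) = -2258/(-476) = -2258*(-1/476) = 1129/238 ≈ 4.7437)
2799/3999 + 4943/(√(268 + t)) = 2799/3999 + 4943/(√(268 + 1129/238)) = 2799*(1/3999) + 4943/(√(64913/238)) = 933/1333 + 4943/((√15449294/238)) = 933/1333 + 4943*(√15449294/64913) = 933/1333 + 4943*√15449294/64913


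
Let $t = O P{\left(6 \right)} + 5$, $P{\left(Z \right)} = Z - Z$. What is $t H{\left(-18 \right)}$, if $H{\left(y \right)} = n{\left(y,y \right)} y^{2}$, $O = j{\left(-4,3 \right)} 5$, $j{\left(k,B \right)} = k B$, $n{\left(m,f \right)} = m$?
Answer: $-29160$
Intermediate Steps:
$P{\left(Z \right)} = 0$
$j{\left(k,B \right)} = B k$
$O = -60$ ($O = 3 \left(-4\right) 5 = \left(-12\right) 5 = -60$)
$H{\left(y \right)} = y^{3}$ ($H{\left(y \right)} = y y^{2} = y^{3}$)
$t = 5$ ($t = \left(-60\right) 0 + 5 = 0 + 5 = 5$)
$t H{\left(-18 \right)} = 5 \left(-18\right)^{3} = 5 \left(-5832\right) = -29160$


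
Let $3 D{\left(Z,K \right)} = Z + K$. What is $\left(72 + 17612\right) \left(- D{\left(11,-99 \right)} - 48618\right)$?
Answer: $- \frac{2577725944}{3} \approx -8.5924 \cdot 10^{8}$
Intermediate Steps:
$D{\left(Z,K \right)} = \frac{K}{3} + \frac{Z}{3}$ ($D{\left(Z,K \right)} = \frac{Z + K}{3} = \frac{K + Z}{3} = \frac{K}{3} + \frac{Z}{3}$)
$\left(72 + 17612\right) \left(- D{\left(11,-99 \right)} - 48618\right) = \left(72 + 17612\right) \left(- (\frac{1}{3} \left(-99\right) + \frac{1}{3} \cdot 11) - 48618\right) = 17684 \left(- (-33 + \frac{11}{3}) - 48618\right) = 17684 \left(\left(-1\right) \left(- \frac{88}{3}\right) - 48618\right) = 17684 \left(\frac{88}{3} - 48618\right) = 17684 \left(- \frac{145766}{3}\right) = - \frac{2577725944}{3}$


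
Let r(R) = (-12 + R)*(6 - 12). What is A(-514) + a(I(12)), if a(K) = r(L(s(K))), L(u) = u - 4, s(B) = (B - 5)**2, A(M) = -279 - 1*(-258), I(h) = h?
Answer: -219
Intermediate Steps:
A(M) = -21 (A(M) = -279 + 258 = -21)
s(B) = (-5 + B)**2
L(u) = -4 + u
r(R) = 72 - 6*R (r(R) = (-12 + R)*(-6) = 72 - 6*R)
a(K) = 96 - 6*(-5 + K)**2 (a(K) = 72 - 6*(-4 + (-5 + K)**2) = 72 + (24 - 6*(-5 + K)**2) = 96 - 6*(-5 + K)**2)
A(-514) + a(I(12)) = -21 + (96 - 6*(-5 + 12)**2) = -21 + (96 - 6*7**2) = -21 + (96 - 6*49) = -21 + (96 - 294) = -21 - 198 = -219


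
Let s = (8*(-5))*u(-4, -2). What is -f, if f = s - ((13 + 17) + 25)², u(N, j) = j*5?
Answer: 2625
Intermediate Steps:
u(N, j) = 5*j
s = 400 (s = (8*(-5))*(5*(-2)) = -40*(-10) = 400)
f = -2625 (f = 400 - ((13 + 17) + 25)² = 400 - (30 + 25)² = 400 - 1*55² = 400 - 1*3025 = 400 - 3025 = -2625)
-f = -1*(-2625) = 2625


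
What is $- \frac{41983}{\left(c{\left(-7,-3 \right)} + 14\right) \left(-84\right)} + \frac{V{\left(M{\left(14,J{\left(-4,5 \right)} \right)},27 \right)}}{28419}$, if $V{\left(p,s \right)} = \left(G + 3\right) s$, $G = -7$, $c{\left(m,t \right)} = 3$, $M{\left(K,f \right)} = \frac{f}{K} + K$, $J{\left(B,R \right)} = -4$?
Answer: $\frac{397653551}{13527444} \approx 29.396$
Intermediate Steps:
$M{\left(K,f \right)} = K + \frac{f}{K}$
$V{\left(p,s \right)} = - 4 s$ ($V{\left(p,s \right)} = \left(-7 + 3\right) s = - 4 s$)
$- \frac{41983}{\left(c{\left(-7,-3 \right)} + 14\right) \left(-84\right)} + \frac{V{\left(M{\left(14,J{\left(-4,5 \right)} \right)},27 \right)}}{28419} = - \frac{41983}{\left(3 + 14\right) \left(-84\right)} + \frac{\left(-4\right) 27}{28419} = - \frac{41983}{17 \left(-84\right)} - \frac{36}{9473} = - \frac{41983}{-1428} - \frac{36}{9473} = \left(-41983\right) \left(- \frac{1}{1428}\right) - \frac{36}{9473} = \frac{41983}{1428} - \frac{36}{9473} = \frac{397653551}{13527444}$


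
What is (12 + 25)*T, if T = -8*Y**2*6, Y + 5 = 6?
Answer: -1776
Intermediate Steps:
Y = 1 (Y = -5 + 6 = 1)
T = -48 (T = -8*1**2*6 = -8*6 = -48)
(12 + 25)*T = (12 + 25)*(-48) = 37*(-48) = -1776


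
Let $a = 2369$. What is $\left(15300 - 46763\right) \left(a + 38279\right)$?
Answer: $-1278908024$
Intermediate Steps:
$\left(15300 - 46763\right) \left(a + 38279\right) = \left(15300 - 46763\right) \left(2369 + 38279\right) = \left(-31463\right) 40648 = -1278908024$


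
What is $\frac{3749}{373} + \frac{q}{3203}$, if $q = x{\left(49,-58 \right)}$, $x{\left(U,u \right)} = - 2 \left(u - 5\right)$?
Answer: $\frac{12055045}{1194719} \approx 10.09$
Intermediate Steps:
$x{\left(U,u \right)} = 10 - 2 u$ ($x{\left(U,u \right)} = - 2 \left(-5 + u\right) = 10 - 2 u$)
$q = 126$ ($q = 10 - -116 = 10 + 116 = 126$)
$\frac{3749}{373} + \frac{q}{3203} = \frac{3749}{373} + \frac{126}{3203} = \frac{12055045}{1194719}$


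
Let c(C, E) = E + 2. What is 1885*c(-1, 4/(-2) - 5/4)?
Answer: -9425/4 ≈ -2356.3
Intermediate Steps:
c(C, E) = 2 + E
1885*c(-1, 4/(-2) - 5/4) = 1885*(2 + (4/(-2) - 5/4)) = 1885*(2 + (4*(-½) - 5*¼)) = 1885*(2 + (-2 - 5/4)) = 1885*(2 - 13/4) = 1885*(-5/4) = -9425/4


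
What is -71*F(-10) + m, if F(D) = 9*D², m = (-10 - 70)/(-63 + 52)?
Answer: -702820/11 ≈ -63893.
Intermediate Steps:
m = 80/11 (m = -80/(-11) = -80*(-1/11) = 80/11 ≈ 7.2727)
-71*F(-10) + m = -639*(-10)² + 80/11 = -639*100 + 80/11 = -71*900 + 80/11 = -63900 + 80/11 = -702820/11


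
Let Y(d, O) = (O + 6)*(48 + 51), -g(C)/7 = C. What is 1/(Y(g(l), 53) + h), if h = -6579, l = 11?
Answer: -1/738 ≈ -0.0013550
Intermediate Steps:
g(C) = -7*C
Y(d, O) = 594 + 99*O (Y(d, O) = (6 + O)*99 = 594 + 99*O)
1/(Y(g(l), 53) + h) = 1/((594 + 99*53) - 6579) = 1/((594 + 5247) - 6579) = 1/(5841 - 6579) = 1/(-738) = -1/738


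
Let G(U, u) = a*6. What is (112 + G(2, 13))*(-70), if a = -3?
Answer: -6580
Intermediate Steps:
G(U, u) = -18 (G(U, u) = -3*6 = -18)
(112 + G(2, 13))*(-70) = (112 - 18)*(-70) = 94*(-70) = -6580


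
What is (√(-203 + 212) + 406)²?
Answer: 167281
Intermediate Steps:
(√(-203 + 212) + 406)² = (√9 + 406)² = (3 + 406)² = 409² = 167281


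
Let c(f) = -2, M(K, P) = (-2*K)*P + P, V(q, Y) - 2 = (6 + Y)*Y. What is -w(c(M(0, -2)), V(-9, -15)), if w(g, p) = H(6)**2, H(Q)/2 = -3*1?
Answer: -36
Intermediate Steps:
V(q, Y) = 2 + Y*(6 + Y) (V(q, Y) = 2 + (6 + Y)*Y = 2 + Y*(6 + Y))
H(Q) = -6 (H(Q) = 2*(-3*1) = 2*(-3) = -6)
M(K, P) = P - 2*K*P (M(K, P) = -2*K*P + P = P - 2*K*P)
w(g, p) = 36 (w(g, p) = (-6)**2 = 36)
-w(c(M(0, -2)), V(-9, -15)) = -1*36 = -36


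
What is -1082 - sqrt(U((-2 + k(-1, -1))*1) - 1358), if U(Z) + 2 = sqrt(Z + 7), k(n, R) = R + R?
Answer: -1082 - I*sqrt(1360 - sqrt(3)) ≈ -1082.0 - 36.855*I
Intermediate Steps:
k(n, R) = 2*R
U(Z) = -2 + sqrt(7 + Z) (U(Z) = -2 + sqrt(Z + 7) = -2 + sqrt(7 + Z))
-1082 - sqrt(U((-2 + k(-1, -1))*1) - 1358) = -1082 - sqrt((-2 + sqrt(7 + (-2 + 2*(-1))*1)) - 1358) = -1082 - sqrt((-2 + sqrt(7 + (-2 - 2)*1)) - 1358) = -1082 - sqrt((-2 + sqrt(7 - 4*1)) - 1358) = -1082 - sqrt((-2 + sqrt(7 - 4)) - 1358) = -1082 - sqrt((-2 + sqrt(3)) - 1358) = -1082 - sqrt(-1360 + sqrt(3))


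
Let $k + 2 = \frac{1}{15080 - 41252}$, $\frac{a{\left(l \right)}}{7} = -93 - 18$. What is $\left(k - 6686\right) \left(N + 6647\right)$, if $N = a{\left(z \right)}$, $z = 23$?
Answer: $- \frac{513737519095}{13086} \approx -3.9259 \cdot 10^{7}$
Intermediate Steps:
$a{\left(l \right)} = -777$ ($a{\left(l \right)} = 7 \left(-93 - 18\right) = 7 \left(-111\right) = -777$)
$N = -777$
$k = - \frac{52345}{26172}$ ($k = -2 + \frac{1}{15080 - 41252} = -2 + \frac{1}{-26172} = -2 - \frac{1}{26172} = - \frac{52345}{26172} \approx -2.0$)
$\left(k - 6686\right) \left(N + 6647\right) = \left(- \frac{52345}{26172} - 6686\right) \left(-777 + 6647\right) = \left(- \frac{175038337}{26172}\right) 5870 = - \frac{513737519095}{13086}$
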